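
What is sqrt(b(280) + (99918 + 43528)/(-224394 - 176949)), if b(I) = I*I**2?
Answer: sqrt(3535944764931800022)/401343 ≈ 4685.3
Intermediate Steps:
b(I) = I**3
sqrt(b(280) + (99918 + 43528)/(-224394 - 176949)) = sqrt(280**3 + (99918 + 43528)/(-224394 - 176949)) = sqrt(21952000 + 143446/(-401343)) = sqrt(21952000 + 143446*(-1/401343)) = sqrt(21952000 - 143446/401343) = sqrt(8810281392554/401343) = sqrt(3535944764931800022)/401343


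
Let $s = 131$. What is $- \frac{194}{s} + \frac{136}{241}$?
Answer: $- \frac{28938}{31571} \approx -0.9166$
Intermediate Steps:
$- \frac{194}{s} + \frac{136}{241} = - \frac{194}{131} + \frac{136}{241} = - \frac{28938}{31571}$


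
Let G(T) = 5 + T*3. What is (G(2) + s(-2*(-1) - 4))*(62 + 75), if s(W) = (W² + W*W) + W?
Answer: 2329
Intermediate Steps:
G(T) = 5 + 3*T
s(W) = W + 2*W² (s(W) = (W² + W²) + W = 2*W² + W = W + 2*W²)
(G(2) + s(-2*(-1) - 4))*(62 + 75) = ((5 + 3*2) + (-2*(-1) - 4)*(1 + 2*(-2*(-1) - 4)))*(62 + 75) = ((5 + 6) + (2 - 4)*(1 + 2*(2 - 4)))*137 = (11 - 2*(1 + 2*(-2)))*137 = (11 - 2*(1 - 4))*137 = (11 - 2*(-3))*137 = (11 + 6)*137 = 17*137 = 2329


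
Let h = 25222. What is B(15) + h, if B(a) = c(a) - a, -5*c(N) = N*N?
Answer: 25162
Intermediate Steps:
c(N) = -N²/5 (c(N) = -N*N/5 = -N²/5)
B(a) = -a - a²/5 (B(a) = -a²/5 - a = -a - a²/5)
B(15) + h = (⅕)*15*(-5 - 1*15) + 25222 = (⅕)*15*(-5 - 15) + 25222 = (⅕)*15*(-20) + 25222 = -60 + 25222 = 25162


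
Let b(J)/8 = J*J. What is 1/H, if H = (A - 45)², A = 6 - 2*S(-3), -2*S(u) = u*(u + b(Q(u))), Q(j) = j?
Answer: 1/60516 ≈ 1.6525e-5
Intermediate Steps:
b(J) = 8*J² (b(J) = 8*(J*J) = 8*J²)
S(u) = -u*(u + 8*u²)/2
A = -201 (A = 6 - (-1)*(-3)²*(1 + 8*(-3)) = 6 - (-1)*9*(1 - 24) = 6 - (-1)*9*(-23) = 6 - 2*207/2 = 6 - 207 = -201)
H = 60516 (H = (-201 - 45)² = (-246)² = 60516)
1/H = 1/60516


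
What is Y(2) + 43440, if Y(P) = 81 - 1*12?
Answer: 43509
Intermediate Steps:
Y(P) = 69 (Y(P) = 81 - 12 = 69)
Y(2) + 43440 = 69 + 43440 = 43509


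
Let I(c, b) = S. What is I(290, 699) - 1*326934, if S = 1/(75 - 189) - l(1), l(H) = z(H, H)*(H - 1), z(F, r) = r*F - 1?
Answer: -37270477/114 ≈ -3.2693e+5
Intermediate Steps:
z(F, r) = -1 + F*r (z(F, r) = F*r - 1 = -1 + F*r)
l(H) = (-1 + H)*(-1 + H**2) (l(H) = (-1 + H*H)*(H - 1) = (-1 + H**2)*(-1 + H) = (-1 + H)*(-1 + H**2))
S = -1/114 (S = 1/(75 - 189) - (-1 + 1)*(-1 + 1**2) = 1/(-114) - 0*(-1 + 1) = -1/114 - 0*0 = -1/114 - 1*0 = -1/114 + 0 = -1/114 ≈ -0.0087719)
I(c, b) = -1/114
I(290, 699) - 1*326934 = -1/114 - 1*326934 = -1/114 - 326934 = -37270477/114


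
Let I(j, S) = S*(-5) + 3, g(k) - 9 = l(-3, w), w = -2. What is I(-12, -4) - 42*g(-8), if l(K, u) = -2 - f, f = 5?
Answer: -61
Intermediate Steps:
l(K, u) = -7 (l(K, u) = -2 - 1*5 = -2 - 5 = -7)
g(k) = 2 (g(k) = 9 - 7 = 2)
I(j, S) = 3 - 5*S (I(j, S) = -5*S + 3 = 3 - 5*S)
I(-12, -4) - 42*g(-8) = (3 - 5*(-4)) - 42*2 = (3 + 20) - 84 = 23 - 84 = -61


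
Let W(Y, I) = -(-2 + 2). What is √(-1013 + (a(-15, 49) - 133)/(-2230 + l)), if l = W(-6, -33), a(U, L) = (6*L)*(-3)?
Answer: I*√201411370/446 ≈ 31.82*I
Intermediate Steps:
a(U, L) = -18*L
W(Y, I) = 0 (W(Y, I) = -1*0 = 0)
l = 0
√(-1013 + (a(-15, 49) - 133)/(-2230 + l)) = √(-1013 + (-18*49 - 133)/(-2230 + 0)) = √(-1013 + (-882 - 133)/(-2230)) = √(-1013 - 1015*(-1/2230)) = √(-1013 + 203/446) = √(-451595/446) = I*√201411370/446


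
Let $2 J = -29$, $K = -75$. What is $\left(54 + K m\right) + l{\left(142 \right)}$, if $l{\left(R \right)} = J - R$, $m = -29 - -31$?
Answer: $- \frac{505}{2} \approx -252.5$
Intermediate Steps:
$m = 2$ ($m = -29 + 31 = 2$)
$J = - \frac{29}{2}$ ($J = \frac{1}{2} \left(-29\right) = - \frac{29}{2} \approx -14.5$)
$l{\left(R \right)} = - \frac{29}{2} - R$
$\left(54 + K m\right) + l{\left(142 \right)} = \left(54 - 150\right) - \frac{313}{2} = -96 - \frac{313}{2} = - \frac{505}{2}$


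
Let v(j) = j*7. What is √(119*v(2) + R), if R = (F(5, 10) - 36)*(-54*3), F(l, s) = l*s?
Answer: I*√602 ≈ 24.536*I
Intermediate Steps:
v(j) = 7*j
R = -2268 (R = (5*10 - 36)*(-54*3) = (50 - 36)*(-162) = 14*(-162) = -2268)
√(119*v(2) + R) = √(119*(7*2) - 2268) = √(119*14 - 2268) = √(1666 - 2268) = √(-602) = I*√602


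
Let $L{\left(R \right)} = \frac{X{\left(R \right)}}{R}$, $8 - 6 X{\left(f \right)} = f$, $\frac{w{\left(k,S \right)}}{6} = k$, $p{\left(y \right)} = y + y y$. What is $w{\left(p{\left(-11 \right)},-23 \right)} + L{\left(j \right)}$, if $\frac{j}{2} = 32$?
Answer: $\frac{31673}{48} \approx 659.85$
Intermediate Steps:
$j = 64$ ($j = 2 \cdot 32 = 64$)
$p{\left(y \right)} = y + y^{2}$
$w{\left(k,S \right)} = 6 k$
$X{\left(f \right)} = \frac{4}{3} - \frac{f}{6}$
$L{\left(R \right)} = \frac{\frac{4}{3} - \frac{R}{6}}{R}$
$w{\left(p{\left(-11 \right)},-23 \right)} + L{\left(j \right)} = 6 \left(- 11 \left(1 - 11\right)\right) + \frac{8 - 64}{6 \cdot 64} = 6 \left(\left(-11\right) \left(-10\right)\right) + \frac{1}{6} \cdot \frac{1}{64} \left(8 - 64\right) = 6 \cdot 110 + \frac{1}{6} \cdot \frac{1}{64} \left(-56\right) = 660 - \frac{7}{48} = \frac{31673}{48}$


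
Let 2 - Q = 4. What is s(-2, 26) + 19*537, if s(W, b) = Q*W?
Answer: 10207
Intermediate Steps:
Q = -2 (Q = 2 - 1*4 = 2 - 4 = -2)
s(W, b) = -2*W
s(-2, 26) + 19*537 = -2*(-2) + 19*537 = 4 + 10203 = 10207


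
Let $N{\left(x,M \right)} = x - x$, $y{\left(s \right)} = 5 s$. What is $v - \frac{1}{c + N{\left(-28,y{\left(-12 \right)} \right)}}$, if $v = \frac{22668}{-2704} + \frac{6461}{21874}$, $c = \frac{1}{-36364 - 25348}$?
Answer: $\frac{456202445183}{7393412} \approx 61704.0$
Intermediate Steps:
$N{\left(x,M \right)} = 0$
$c = - \frac{1}{61712}$ ($c = \frac{1}{-61712} = - \frac{1}{61712} \approx -1.6204 \cdot 10^{-5}$)
$v = - \frac{59796161}{7393412}$ ($v = 22668 \left(- \frac{1}{2704}\right) + 6461 \cdot \frac{1}{21874} = - \frac{5667}{676} + \frac{6461}{21874} = - \frac{59796161}{7393412} \approx -8.0878$)
$v - \frac{1}{c + N{\left(-28,y{\left(-12 \right)} \right)}} = - \frac{59796161}{7393412} - \frac{1}{- \frac{1}{61712} + 0} = - \frac{59796161}{7393412} - \frac{1}{- \frac{1}{61712}} = - \frac{59796161}{7393412} - -61712 = - \frac{59796161}{7393412} + 61712 = \frac{456202445183}{7393412}$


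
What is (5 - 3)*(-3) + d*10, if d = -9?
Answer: -96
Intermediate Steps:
(5 - 3)*(-3) + d*10 = (5 - 3)*(-3) - 9*10 = 2*(-3) - 90 = -6 - 90 = -96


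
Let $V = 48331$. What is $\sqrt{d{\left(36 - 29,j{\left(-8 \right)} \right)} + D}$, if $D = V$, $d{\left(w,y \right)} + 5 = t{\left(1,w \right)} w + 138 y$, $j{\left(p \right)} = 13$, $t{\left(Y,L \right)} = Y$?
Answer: $7 \sqrt{1023} \approx 223.89$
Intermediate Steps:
$d{\left(w,y \right)} = -5 + w + 138 y$ ($d{\left(w,y \right)} = -5 + \left(1 w + 138 y\right) = -5 + \left(w + 138 y\right) = -5 + w + 138 y$)
$D = 48331$
$\sqrt{d{\left(36 - 29,j{\left(-8 \right)} \right)} + D} = \sqrt{\left(-5 + \left(36 - 29\right) + 138 \cdot 13\right) + 48331} = \sqrt{\left(-5 + \left(36 - 29\right) + 1794\right) + 48331} = \sqrt{\left(-5 + 7 + 1794\right) + 48331} = \sqrt{1796 + 48331} = \sqrt{50127} = 7 \sqrt{1023}$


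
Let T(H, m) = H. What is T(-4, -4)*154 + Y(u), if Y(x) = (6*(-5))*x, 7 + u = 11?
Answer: -736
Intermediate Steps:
u = 4 (u = -7 + 11 = 4)
Y(x) = -30*x
T(-4, -4)*154 + Y(u) = -4*154 - 30*4 = -616 - 120 = -736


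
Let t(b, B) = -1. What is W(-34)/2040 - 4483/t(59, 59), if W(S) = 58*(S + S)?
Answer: 67216/15 ≈ 4481.1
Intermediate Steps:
W(S) = 116*S (W(S) = 58*(2*S) = 116*S)
W(-34)/2040 - 4483/t(59, 59) = (116*(-34))/2040 - 4483/(-1) = -3944*1/2040 - 4483*(-1) = -29/15 + 4483 = 67216/15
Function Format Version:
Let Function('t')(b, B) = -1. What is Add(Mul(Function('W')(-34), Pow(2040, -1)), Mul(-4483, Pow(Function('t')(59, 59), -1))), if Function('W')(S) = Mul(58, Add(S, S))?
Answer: Rational(67216, 15) ≈ 4481.1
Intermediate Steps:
Function('W')(S) = Mul(116, S) (Function('W')(S) = Mul(58, Mul(2, S)) = Mul(116, S))
Add(Mul(Function('W')(-34), Pow(2040, -1)), Mul(-4483, Pow(Function('t')(59, 59), -1))) = Add(Mul(Mul(116, -34), Pow(2040, -1)), Mul(-4483, Pow(-1, -1))) = Add(Mul(-3944, Rational(1, 2040)), Mul(-4483, -1)) = Add(Rational(-29, 15), 4483) = Rational(67216, 15)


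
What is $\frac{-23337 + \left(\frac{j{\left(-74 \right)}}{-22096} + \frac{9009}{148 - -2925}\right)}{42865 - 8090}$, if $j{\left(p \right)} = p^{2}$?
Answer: $- \frac{11317311347}{16866125380} \approx -0.67101$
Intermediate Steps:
$\frac{-23337 + \left(\frac{j{\left(-74 \right)}}{-22096} + \frac{9009}{148 - -2925}\right)}{42865 - 8090} = \frac{-23337 + \left(\frac{\left(-74\right)^{2}}{-22096} + \frac{9009}{148 - -2925}\right)}{42865 - 8090} = \frac{-23337 + \left(5476 \left(- \frac{1}{22096}\right) + \frac{9009}{148 + 2925}\right)}{34775} = \left(-23337 - \left(\frac{1369}{5524} - \frac{9009}{3073}\right)\right) \frac{1}{34775} = \left(-23337 + \left(- \frac{1369}{5524} + 9009 \cdot \frac{1}{3073}\right)\right) \frac{1}{34775} = \left(-23337 + \left(- \frac{1369}{5524} + \frac{1287}{439}\right)\right) \frac{1}{34775} = \left(-23337 + \frac{6508397}{2425036}\right) \frac{1}{34775} = \left(- \frac{56586556735}{2425036}\right) \frac{1}{34775} = - \frac{11317311347}{16866125380}$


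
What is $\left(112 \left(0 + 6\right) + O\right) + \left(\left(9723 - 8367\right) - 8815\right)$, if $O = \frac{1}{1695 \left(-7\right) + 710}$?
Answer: $- \frac{75708986}{11155} \approx -6787.0$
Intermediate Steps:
$O = - \frac{1}{11155}$ ($O = \frac{1}{-11865 + 710} = \frac{1}{-11155} = - \frac{1}{11155} \approx -8.9646 \cdot 10^{-5}$)
$\left(112 \left(0 + 6\right) + O\right) + \left(\left(9723 - 8367\right) - 8815\right) = \left(112 \left(0 + 6\right) - \frac{1}{11155}\right) + \left(\left(9723 - 8367\right) - 8815\right) = \left(112 \cdot 6 - \frac{1}{11155}\right) + \left(1356 - 8815\right) = \left(672 - \frac{1}{11155}\right) - 7459 = \frac{7496159}{11155} - 7459 = - \frac{75708986}{11155}$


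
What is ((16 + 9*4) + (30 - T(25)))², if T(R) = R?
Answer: 3249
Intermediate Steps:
((16 + 9*4) + (30 - T(25)))² = ((16 + 9*4) + (30 - 1*25))² = ((16 + 36) + (30 - 25))² = (52 + 5)² = 57² = 3249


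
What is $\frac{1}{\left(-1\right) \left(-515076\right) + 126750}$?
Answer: $\frac{1}{641826} \approx 1.5581 \cdot 10^{-6}$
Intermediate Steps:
$\frac{1}{\left(-1\right) \left(-515076\right) + 126750} = \frac{1}{515076 + 126750} = \frac{1}{641826}$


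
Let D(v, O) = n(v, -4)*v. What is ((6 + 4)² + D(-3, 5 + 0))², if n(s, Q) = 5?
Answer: 7225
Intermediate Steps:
D(v, O) = 5*v
((6 + 4)² + D(-3, 5 + 0))² = ((6 + 4)² + 5*(-3))² = (10² - 15)² = (100 - 15)² = 85² = 7225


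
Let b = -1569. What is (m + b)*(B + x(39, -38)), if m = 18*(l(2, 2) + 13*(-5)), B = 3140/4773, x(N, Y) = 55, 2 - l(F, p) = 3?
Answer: -244136945/1591 ≈ -1.5345e+5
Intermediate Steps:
l(F, p) = -1 (l(F, p) = 2 - 1*3 = 2 - 3 = -1)
B = 3140/4773 (B = 3140*(1/4773) = 3140/4773 ≈ 0.65787)
m = -1188 (m = 18*(-1 + 13*(-5)) = 18*(-1 - 65) = 18*(-66) = -1188)
(m + b)*(B + x(39, -38)) = (-1188 - 1569)*(3140/4773 + 55) = -2757*265655/4773 = -244136945/1591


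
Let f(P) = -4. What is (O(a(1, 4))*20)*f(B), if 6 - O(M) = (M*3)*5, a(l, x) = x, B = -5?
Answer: 4320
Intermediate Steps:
O(M) = 6 - 15*M (O(M) = 6 - M*3*5 = 6 - 3*M*5 = 6 - 15*M)
(O(a(1, 4))*20)*f(B) = ((6 - 15*4)*20)*(-4) = ((6 - 60)*20)*(-4) = -54*20*(-4) = -1080*(-4) = 4320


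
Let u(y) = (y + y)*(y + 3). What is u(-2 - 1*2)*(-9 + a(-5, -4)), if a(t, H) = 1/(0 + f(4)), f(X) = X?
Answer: -70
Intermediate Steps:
u(y) = 2*y*(3 + y) (u(y) = (2*y)*(3 + y) = 2*y*(3 + y))
a(t, H) = 1/4 (a(t, H) = 1/(0 + 4) = 1/4)
u(-2 - 1*2)*(-9 + a(-5, -4)) = (2*(-2 - 1*2)*(3 + (-2 - 1*2)))*(-9 + 1/4) = (2*(-2 - 2)*(3 + (-2 - 2)))*(-35/4) = (2*(-4)*(3 - 4))*(-35/4) = (2*(-4)*(-1))*(-35/4) = 8*(-35/4) = -70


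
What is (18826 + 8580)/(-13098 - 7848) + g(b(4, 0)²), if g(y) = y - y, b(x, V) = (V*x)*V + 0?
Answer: -13703/10473 ≈ -1.3084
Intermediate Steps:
b(x, V) = x*V² (b(x, V) = x*V² + 0 = x*V²)
g(y) = 0
(18826 + 8580)/(-13098 - 7848) + g(b(4, 0)²) = (18826 + 8580)/(-13098 - 7848) + 0 = 27406/(-20946) + 0 = 27406*(-1/20946) + 0 = -13703/10473 + 0 = -13703/10473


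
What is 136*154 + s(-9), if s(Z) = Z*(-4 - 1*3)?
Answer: 21007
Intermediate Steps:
s(Z) = -7*Z (s(Z) = Z*(-4 - 3) = Z*(-7) = -7*Z)
136*154 + s(-9) = 136*154 - 7*(-9) = 20944 + 63 = 21007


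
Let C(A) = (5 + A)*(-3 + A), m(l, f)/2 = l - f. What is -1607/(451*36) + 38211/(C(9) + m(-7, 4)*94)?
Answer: -155895521/8053056 ≈ -19.359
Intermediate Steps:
m(l, f) = -2*f + 2*l (m(l, f) = 2*(l - f) = -2*f + 2*l)
C(A) = (-3 + A)*(5 + A)
-1607/(451*36) + 38211/(C(9) + m(-7, 4)*94) = -1607/(451*36) + 38211/((-15 + 9**2 + 2*9) + (-2*4 + 2*(-7))*94) = -1607/16236 + 38211/((-15 + 81 + 18) + (-8 - 14)*94) = -1607*1/16236 + 38211/(84 - 22*94) = -1607/16236 + 38211/(84 - 2068) = -1607/16236 + 38211/(-1984) = -1607/16236 + 38211*(-1/1984) = -1607/16236 - 38211/1984 = -155895521/8053056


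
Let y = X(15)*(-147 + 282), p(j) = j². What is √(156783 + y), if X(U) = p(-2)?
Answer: 229*√3 ≈ 396.64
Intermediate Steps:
X(U) = 4 (X(U) = (-2)² = 4)
y = 540 (y = 4*(-147 + 282) = 4*135 = 540)
√(156783 + y) = √(156783 + 540) = √157323 = 229*√3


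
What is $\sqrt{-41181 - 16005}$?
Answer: $9 i \sqrt{706} \approx 239.14 i$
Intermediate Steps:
$\sqrt{-41181 - 16005} = \sqrt{-57186} = 9 i \sqrt{706}$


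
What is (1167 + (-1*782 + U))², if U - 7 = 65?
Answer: 208849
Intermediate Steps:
U = 72 (U = 7 + 65 = 72)
(1167 + (-1*782 + U))² = (1167 + (-1*782 + 72))² = (1167 + (-782 + 72))² = (1167 - 710)² = 457² = 208849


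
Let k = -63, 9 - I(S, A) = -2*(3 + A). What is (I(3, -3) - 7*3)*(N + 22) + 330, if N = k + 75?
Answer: -78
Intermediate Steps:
I(S, A) = 15 + 2*A (I(S, A) = 9 - (-2)*(3 + A) = 9 - (-6 - 2*A) = 9 + (6 + 2*A) = 15 + 2*A)
N = 12 (N = -63 + 75 = 12)
(I(3, -3) - 7*3)*(N + 22) + 330 = ((15 + 2*(-3)) - 7*3)*(12 + 22) + 330 = ((15 - 6) - 21)*34 + 330 = (9 - 21)*34 + 330 = -12*34 + 330 = -408 + 330 = -78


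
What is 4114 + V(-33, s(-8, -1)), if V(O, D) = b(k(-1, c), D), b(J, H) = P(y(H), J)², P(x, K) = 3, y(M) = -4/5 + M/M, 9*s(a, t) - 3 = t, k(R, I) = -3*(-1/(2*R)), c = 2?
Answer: 4123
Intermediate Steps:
k(R, I) = 3/(2*R) (k(R, I) = -3*(-1/(2*R)) = -(-3)/(2*R) = 3/(2*R))
s(a, t) = ⅓ + t/9
y(M) = ⅕ (y(M) = -4*⅕ + 1 = -⅘ + 1 = ⅕)
b(J, H) = 9 (b(J, H) = 3² = 9)
V(O, D) = 9
4114 + V(-33, s(-8, -1)) = 4114 + 9 = 4123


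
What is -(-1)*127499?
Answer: 127499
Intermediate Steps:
-(-1)*127499 = -1*(-127499) = 127499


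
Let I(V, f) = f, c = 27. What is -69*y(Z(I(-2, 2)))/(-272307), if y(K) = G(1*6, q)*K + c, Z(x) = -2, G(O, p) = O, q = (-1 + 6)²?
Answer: 345/90769 ≈ 0.0038009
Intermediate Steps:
q = 25 (q = 5² = 25)
y(K) = 27 + 6*K (y(K) = (1*6)*K + 27 = 6*K + 27 = 27 + 6*K)
-69*y(Z(I(-2, 2)))/(-272307) = -69*(27 + 6*(-2))/(-272307) = -69*(27 - 12)*(-1/272307) = -69*15*(-1/272307) = -1035*(-1/272307) = 345/90769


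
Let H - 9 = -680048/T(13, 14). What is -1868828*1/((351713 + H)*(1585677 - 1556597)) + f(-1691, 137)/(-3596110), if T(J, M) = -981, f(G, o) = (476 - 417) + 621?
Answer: -335730341702737/903838925839180100 ≈ -0.00037145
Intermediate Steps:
f(G, o) = 680 (f(G, o) = 59 + 621 = 680)
H = 688877/981 (H = 9 - 680048/(-981) = 9 - 680048*(-1/981) = 9 + 680048/981 = 688877/981 ≈ 702.22)
-1868828*1/((351713 + H)*(1585677 - 1556597)) + f(-1691, 137)/(-3596110) = -1868828*1/((351713 + 688877/981)*(1585677 - 1556597)) + 680/(-3596110) = -1868828/((345719330/981)*29080) + 680*(-1/3596110) = -1868828/10053518116400/981 - 68/359611 = -1868828*981/10053518116400 - 68/359611 = -458330067/2513379529100 - 68/359611 = -335730341702737/903838925839180100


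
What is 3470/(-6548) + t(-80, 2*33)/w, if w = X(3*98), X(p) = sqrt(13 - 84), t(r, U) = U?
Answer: -1735/3274 - 66*I*sqrt(71)/71 ≈ -0.52993 - 7.8328*I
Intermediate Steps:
X(p) = I*sqrt(71) (X(p) = sqrt(-71) = I*sqrt(71))
w = I*sqrt(71) ≈ 8.4261*I
3470/(-6548) + t(-80, 2*33)/w = 3470/(-6548) + (2*33)/((I*sqrt(71))) = 3470*(-1/6548) + 66*(-I*sqrt(71)/71) = -1735/3274 - 66*I*sqrt(71)/71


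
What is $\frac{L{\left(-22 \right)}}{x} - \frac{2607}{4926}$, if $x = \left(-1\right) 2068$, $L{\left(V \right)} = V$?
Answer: $- \frac{20011}{38587} \approx -0.51859$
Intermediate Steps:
$x = -2068$
$\frac{L{\left(-22 \right)}}{x} - \frac{2607}{4926} = - \frac{22}{-2068} - \frac{2607}{4926} = \left(-22\right) \left(- \frac{1}{2068}\right) - \frac{869}{1642} = \frac{1}{94} - \frac{869}{1642} = - \frac{20011}{38587}$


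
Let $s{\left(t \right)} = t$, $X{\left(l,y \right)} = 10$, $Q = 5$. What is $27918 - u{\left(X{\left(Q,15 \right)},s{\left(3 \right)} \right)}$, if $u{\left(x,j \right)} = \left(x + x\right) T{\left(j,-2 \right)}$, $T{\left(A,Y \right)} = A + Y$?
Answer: $27898$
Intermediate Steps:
$u{\left(x,j \right)} = 2 x \left(-2 + j\right)$ ($u{\left(x,j \right)} = \left(x + x\right) \left(j - 2\right) = 2 x \left(-2 + j\right)$)
$27918 - u{\left(X{\left(Q,15 \right)},s{\left(3 \right)} \right)} = 27918 - 2 \cdot 10 \left(-2 + 3\right) = 27918 - 2 \cdot 10 \cdot 1 = 27918 - 20 = 27898$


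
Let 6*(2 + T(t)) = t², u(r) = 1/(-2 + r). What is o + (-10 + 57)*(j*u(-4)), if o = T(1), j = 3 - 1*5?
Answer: 83/6 ≈ 13.833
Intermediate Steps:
j = -2 (j = 3 - 5 = -2)
T(t) = -2 + t²/6
o = -11/6 (o = -2 + (⅙)*1² = -2 + (⅙)*1 = -2 + ⅙ = -11/6 ≈ -1.8333)
o + (-10 + 57)*(j*u(-4)) = -11/6 + (-10 + 57)*(-2/(-2 - 4)) = -11/6 + 47*(-2/(-6)) = -11/6 + 47*(-2*(-⅙)) = -11/6 + 47*(⅓) = -11/6 + 47/3 = 83/6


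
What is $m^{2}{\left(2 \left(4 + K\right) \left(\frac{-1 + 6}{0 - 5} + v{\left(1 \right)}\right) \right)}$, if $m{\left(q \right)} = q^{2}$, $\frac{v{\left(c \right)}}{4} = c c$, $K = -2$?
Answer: $20736$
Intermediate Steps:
$v{\left(c \right)} = 4 c^{2}$ ($v{\left(c \right)} = 4 c c = 4 c^{2}$)
$m^{2}{\left(2 \left(4 + K\right) \left(\frac{-1 + 6}{0 - 5} + v{\left(1 \right)}\right) \right)} = \left(\left(2 \left(4 - 2\right) \left(\frac{-1 + 6}{0 - 5} + 4 \cdot 1^{2}\right)\right)^{2}\right)^{2} = \left(\left(2 \cdot 2 \left(\frac{5}{-5} + 4 \cdot 1\right)\right)^{2}\right)^{2} = \left(\left(4 \left(5 \left(- \frac{1}{5}\right) + 4\right)\right)^{2}\right)^{2} = \left(\left(4 \left(-1 + 4\right)\right)^{2}\right)^{2} = \left(\left(4 \cdot 3\right)^{2}\right)^{2} = \left(12^{2}\right)^{2} = 144^{2} = 20736$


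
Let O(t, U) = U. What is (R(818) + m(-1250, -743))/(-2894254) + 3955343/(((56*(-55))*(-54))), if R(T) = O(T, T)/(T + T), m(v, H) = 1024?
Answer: 74335044833/3125794320 ≈ 23.781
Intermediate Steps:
R(T) = ½ (R(T) = T/(T + T) = T/((2*T)) = T*(1/(2*T)) = ½)
(R(818) + m(-1250, -743))/(-2894254) + 3955343/(((56*(-55))*(-54))) = (½ + 1024)/(-2894254) + 3955343/(((56*(-55))*(-54))) = (2049/2)*(-1/2894254) + 3955343/((-3080*(-54))) = -2049/5788508 + 3955343/166320 = -2049/5788508 + 3955343*(1/166320) = -2049/5788508 + 565049/23760 = 74335044833/3125794320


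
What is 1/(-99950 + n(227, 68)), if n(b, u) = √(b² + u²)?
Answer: -99950/9989946347 - √56153/9989946347 ≈ -1.0029e-5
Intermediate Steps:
1/(-99950 + n(227, 68)) = 1/(-99950 + √(227² + 68²)) = 1/(-99950 + √(51529 + 4624)) = 1/(-99950 + √56153)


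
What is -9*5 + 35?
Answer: -10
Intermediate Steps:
-9*5 + 35 = -45 + 35 = -10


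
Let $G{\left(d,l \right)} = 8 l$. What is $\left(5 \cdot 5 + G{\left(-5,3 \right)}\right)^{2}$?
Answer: $2401$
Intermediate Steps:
$\left(5 \cdot 5 + G{\left(-5,3 \right)}\right)^{2} = \left(5 \cdot 5 + 8 \cdot 3\right)^{2} = \left(25 + 24\right)^{2} = 49^{2} = 2401$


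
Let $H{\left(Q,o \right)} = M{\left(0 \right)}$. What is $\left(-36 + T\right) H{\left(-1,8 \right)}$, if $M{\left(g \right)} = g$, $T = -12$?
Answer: $0$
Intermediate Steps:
$H{\left(Q,o \right)} = 0$
$\left(-36 + T\right) H{\left(-1,8 \right)} = \left(-36 - 12\right) 0 = \left(-48\right) 0 = 0$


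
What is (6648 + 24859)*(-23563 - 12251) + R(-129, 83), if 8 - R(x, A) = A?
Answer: -1128391773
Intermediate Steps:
R(x, A) = 8 - A
(6648 + 24859)*(-23563 - 12251) + R(-129, 83) = (6648 + 24859)*(-23563 - 12251) + (8 - 1*83) = 31507*(-35814) + (8 - 83) = -1128391698 - 75 = -1128391773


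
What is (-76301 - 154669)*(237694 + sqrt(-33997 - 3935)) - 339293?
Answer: -54900522473 - 461940*I*sqrt(9483) ≈ -5.49e+10 - 4.4984e+7*I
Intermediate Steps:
(-76301 - 154669)*(237694 + sqrt(-33997 - 3935)) - 339293 = -230970*(237694 + sqrt(-37932)) - 339293 = -230970*(237694 + 2*I*sqrt(9483)) - 339293 = (-54900183180 - 461940*I*sqrt(9483)) - 339293 = -54900522473 - 461940*I*sqrt(9483)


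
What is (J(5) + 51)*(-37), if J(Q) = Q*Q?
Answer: -2812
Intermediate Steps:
J(Q) = Q**2
(J(5) + 51)*(-37) = (5**2 + 51)*(-37) = (25 + 51)*(-37) = 76*(-37) = -2812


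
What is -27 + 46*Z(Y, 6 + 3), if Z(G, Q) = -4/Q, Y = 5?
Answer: -427/9 ≈ -47.444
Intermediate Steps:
-27 + 46*Z(Y, 6 + 3) = -27 + 46*(-4/(6 + 3)) = -27 + 46*(-4/9) = -27 - 184/9 = -427/9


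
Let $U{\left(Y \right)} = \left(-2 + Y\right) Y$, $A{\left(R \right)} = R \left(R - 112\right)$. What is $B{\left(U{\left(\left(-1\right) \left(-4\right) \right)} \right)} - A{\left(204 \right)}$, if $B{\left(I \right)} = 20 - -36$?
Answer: $-18712$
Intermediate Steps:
$A{\left(R \right)} = R \left(-112 + R\right)$
$U{\left(Y \right)} = Y \left(-2 + Y\right)$
$B{\left(I \right)} = 56$ ($B{\left(I \right)} = 20 + 36 = 56$)
$B{\left(U{\left(\left(-1\right) \left(-4\right) \right)} \right)} - A{\left(204 \right)} = 56 - 204 \left(-112 + 204\right) = 56 - 204 \cdot 92 = 56 - 18768 = -18712$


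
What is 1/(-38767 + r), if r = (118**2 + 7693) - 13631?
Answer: -1/30781 ≈ -3.2488e-5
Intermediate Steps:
r = 7986 (r = (13924 + 7693) - 13631 = 21617 - 13631 = 7986)
1/(-38767 + r) = 1/(-38767 + 7986) = 1/(-30781) = -1/30781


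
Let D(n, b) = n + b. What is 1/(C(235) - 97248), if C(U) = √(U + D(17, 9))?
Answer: -32416/3152391081 - √29/3152391081 ≈ -1.0285e-5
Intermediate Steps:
D(n, b) = b + n
C(U) = √(26 + U) (C(U) = √(U + (9 + 17)) = √(U + 26) = √(26 + U))
1/(C(235) - 97248) = 1/(√(26 + 235) - 97248) = 1/(√261 - 97248) = 1/(3*√29 - 97248) = 1/(-97248 + 3*√29)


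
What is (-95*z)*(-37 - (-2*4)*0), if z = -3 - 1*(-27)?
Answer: 84360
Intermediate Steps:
z = 24 (z = -3 + 27 = 24)
(-95*z)*(-37 - (-2*4)*0) = (-95*24)*(-37 - (-2*4)*0) = -2280*(-37 - (-8)*0) = -2280*(-37 - 1*0) = -2280*(-37 + 0) = -2280*(-37) = 84360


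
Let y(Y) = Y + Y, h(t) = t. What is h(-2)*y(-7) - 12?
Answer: 16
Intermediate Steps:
y(Y) = 2*Y
h(-2)*y(-7) - 12 = -4*(-7) - 12 = -2*(-14) - 12 = 28 - 12 = 16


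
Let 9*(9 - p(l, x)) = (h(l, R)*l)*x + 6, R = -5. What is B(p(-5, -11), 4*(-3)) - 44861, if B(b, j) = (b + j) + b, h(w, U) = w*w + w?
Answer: -405907/9 ≈ -45101.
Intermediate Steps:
h(w, U) = w + w**2 (h(w, U) = w**2 + w = w + w**2)
p(l, x) = 25/3 - x*l**2*(1 + l)/9 (p(l, x) = 9 - (((l*(1 + l))*l)*x + 6)/9 = 9 - ((l**2*(1 + l))*x + 6)/9 = 9 - (x*l**2*(1 + l) + 6)/9 = 9 - (6 + x*l**2*(1 + l))/9 = 9 + (-2/3 - x*l**2*(1 + l)/9) = 25/3 - x*l**2*(1 + l)/9)
B(b, j) = j + 2*b
B(p(-5, -11), 4*(-3)) - 44861 = (4*(-3) + 2*(25/3 - 1/9*(-11)*(-5)**2*(1 - 5))) - 44861 = (-12 + 2*(25/3 - 1/9*(-11)*25*(-4))) - 44861 = (-12 + 2*(25/3 - 1100/9)) - 44861 = (-12 + 2*(-1025/9)) - 44861 = (-12 - 2050/9) - 44861 = -2158/9 - 44861 = -405907/9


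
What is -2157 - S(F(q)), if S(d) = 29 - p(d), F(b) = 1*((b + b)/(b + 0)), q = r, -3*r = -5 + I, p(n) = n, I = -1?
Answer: -2184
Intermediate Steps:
r = 2 (r = -(-5 - 1)/3 = -1/3*(-6) = 2)
q = 2
F(b) = 2 (F(b) = 1*((2*b)/b) = 1*2 = 2)
S(d) = 29 - d
-2157 - S(F(q)) = -2157 - (29 - 1*2) = -2157 - (29 - 2) = -2157 - 1*27 = -2157 - 27 = -2184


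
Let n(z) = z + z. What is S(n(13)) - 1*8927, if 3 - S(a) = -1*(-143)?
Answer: -9067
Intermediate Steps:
n(z) = 2*z
S(a) = -140 (S(a) = 3 - (-1)*(-143) = 3 - 1*143 = 3 - 143 = -140)
S(n(13)) - 1*8927 = -140 - 1*8927 = -140 - 8927 = -9067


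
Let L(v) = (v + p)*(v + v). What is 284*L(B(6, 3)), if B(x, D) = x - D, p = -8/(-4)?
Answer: 8520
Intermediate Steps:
p = 2 (p = -8*(-¼) = 2)
L(v) = 2*v*(2 + v) (L(v) = (v + 2)*(v + v) = (2 + v)*(2*v) = 2*v*(2 + v))
284*L(B(6, 3)) = 284*(2*(6 - 1*3)*(2 + (6 - 1*3))) = 284*(2*(6 - 3)*(2 + (6 - 3))) = 284*(2*3*(2 + 3)) = 284*(2*3*5) = 284*30 = 8520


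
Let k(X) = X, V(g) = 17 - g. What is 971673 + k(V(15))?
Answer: 971675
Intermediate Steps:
971673 + k(V(15)) = 971673 + (17 - 1*15) = 971673 + (17 - 15) = 971673 + 2 = 971675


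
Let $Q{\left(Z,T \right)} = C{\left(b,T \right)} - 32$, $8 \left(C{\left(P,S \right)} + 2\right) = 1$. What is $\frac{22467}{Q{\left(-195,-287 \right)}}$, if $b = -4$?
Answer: $- \frac{179736}{271} \approx -663.23$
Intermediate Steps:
$C{\left(P,S \right)} = - \frac{15}{8}$ ($C{\left(P,S \right)} = -2 + \frac{1}{8} \cdot 1 = -2 + \frac{1}{8} = - \frac{15}{8}$)
$Q{\left(Z,T \right)} = - \frac{271}{8}$ ($Q{\left(Z,T \right)} = - \frac{15}{8} - 32 = - \frac{271}{8}$)
$\frac{22467}{Q{\left(-195,-287 \right)}} = \frac{22467}{- \frac{271}{8}} = 22467 \left(- \frac{8}{271}\right) = - \frac{179736}{271}$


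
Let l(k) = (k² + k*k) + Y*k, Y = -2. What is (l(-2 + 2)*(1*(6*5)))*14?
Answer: 0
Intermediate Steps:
l(k) = -2*k + 2*k² (l(k) = (k² + k*k) - 2*k = (k² + k²) - 2*k = 2*k² - 2*k = -2*k + 2*k²)
(l(-2 + 2)*(1*(6*5)))*14 = ((2*(-2 + 2)*(-1 + (-2 + 2)))*(1*(6*5)))*14 = ((2*0*(-1 + 0))*(1*30))*14 = ((2*0*(-1))*30)*14 = (0*30)*14 = 0*14 = 0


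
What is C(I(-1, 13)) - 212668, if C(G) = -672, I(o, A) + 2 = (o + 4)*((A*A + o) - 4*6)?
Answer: -213340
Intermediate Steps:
I(o, A) = -2 + (4 + o)*(-24 + o + A²) (I(o, A) = -2 + (o + 4)*((A*A + o) - 4*6) = -2 + (4 + o)*((A² + o) - 24) = -2 + (4 + o)*((o + A²) - 24) = -2 + (4 + o)*(-24 + o + A²))
C(I(-1, 13)) - 212668 = -672 - 212668 = -213340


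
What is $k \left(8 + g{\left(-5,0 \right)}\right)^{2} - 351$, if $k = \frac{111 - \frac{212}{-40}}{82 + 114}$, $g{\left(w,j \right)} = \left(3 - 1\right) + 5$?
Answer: $- \frac{85257}{392} \approx -217.49$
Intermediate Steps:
$g{\left(w,j \right)} = 7$ ($g{\left(w,j \right)} = 2 + 5 = 7$)
$k = \frac{1163}{1960}$ ($k = \frac{111 - - \frac{53}{10}}{196} = \left(111 + \frac{53}{10}\right) \frac{1}{196} = \frac{1163}{10} \cdot \frac{1}{196} = \frac{1163}{1960} \approx 0.59337$)
$k \left(8 + g{\left(-5,0 \right)}\right)^{2} - 351 = \frac{1163 \left(8 + 7\right)^{2}}{1960} - 351 = \frac{1163 \cdot 15^{2}}{1960} - 351 = \frac{1163}{1960} \cdot 225 - 351 = \frac{52335}{392} - 351 = - \frac{85257}{392}$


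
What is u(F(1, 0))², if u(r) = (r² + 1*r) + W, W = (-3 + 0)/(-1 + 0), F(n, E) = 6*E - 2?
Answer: 25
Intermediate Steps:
F(n, E) = -2 + 6*E
W = 3 (W = -3/(-1) = -3*(-1) = 3)
u(r) = 3 + r + r² (u(r) = (r² + 1*r) + 3 = (r² + r) + 3 = (r + r²) + 3 = 3 + r + r²)
u(F(1, 0))² = (3 + (-2 + 6*0) + (-2 + 6*0)²)² = (3 + (-2 + 0) + (-2 + 0)²)² = (3 - 2 + (-2)²)² = (3 - 2 + 4)² = 5² = 25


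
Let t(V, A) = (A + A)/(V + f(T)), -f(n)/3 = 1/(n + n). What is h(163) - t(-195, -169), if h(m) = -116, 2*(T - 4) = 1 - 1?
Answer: -184012/1563 ≈ -117.73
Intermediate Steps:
T = 4 (T = 4 + (1 - 1)/2 = 4 + (½)*0 = 4 + 0 = 4)
f(n) = -3/(2*n) (f(n) = -3/(n + n) = -3*1/(2*n) = -3/(2*n))
t(V, A) = 2*A/(-3/8 + V) (t(V, A) = (A + A)/(V - 3/2/4) = (2*A)/(V - 3/2*¼) = (2*A)/(V - 3/8) = (2*A)/(-3/8 + V) = 2*A/(-3/8 + V))
h(163) - t(-195, -169) = -116 - 16*(-169)/(-3 + 8*(-195)) = -116 - 16*(-169)/(-3 - 1560) = -116 - 16*(-169)/(-1563) = -116 - 16*(-169)*(-1)/1563 = -116 - 1*2704/1563 = -116 - 2704/1563 = -184012/1563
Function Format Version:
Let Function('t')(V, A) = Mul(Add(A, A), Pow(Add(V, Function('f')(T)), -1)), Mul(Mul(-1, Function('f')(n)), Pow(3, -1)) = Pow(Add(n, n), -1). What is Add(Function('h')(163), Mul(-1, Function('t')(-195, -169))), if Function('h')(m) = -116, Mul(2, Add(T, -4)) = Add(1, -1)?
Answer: Rational(-184012, 1563) ≈ -117.73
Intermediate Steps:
T = 4 (T = Add(4, Mul(Rational(1, 2), Add(1, -1))) = Add(4, Mul(Rational(1, 2), 0)) = Add(4, 0) = 4)
Function('f')(n) = Mul(Rational(-3, 2), Pow(n, -1)) (Function('f')(n) = Mul(-3, Pow(Add(n, n), -1)) = Mul(-3, Pow(Mul(2, n), -1)) = Mul(-3, Mul(Rational(1, 2), Pow(n, -1))) = Mul(Rational(-3, 2), Pow(n, -1)))
Function('t')(V, A) = Mul(2, A, Pow(Add(Rational(-3, 8), V), -1)) (Function('t')(V, A) = Mul(Add(A, A), Pow(Add(V, Mul(Rational(-3, 2), Pow(4, -1))), -1)) = Mul(Mul(2, A), Pow(Add(V, Mul(Rational(-3, 2), Rational(1, 4))), -1)) = Mul(Mul(2, A), Pow(Add(V, Rational(-3, 8)), -1)) = Mul(Mul(2, A), Pow(Add(Rational(-3, 8), V), -1)) = Mul(2, A, Pow(Add(Rational(-3, 8), V), -1)))
Add(Function('h')(163), Mul(-1, Function('t')(-195, -169))) = Add(-116, Mul(-1, Mul(16, -169, Pow(Add(-3, Mul(8, -195)), -1)))) = Add(-116, Mul(-1, Mul(16, -169, Pow(Add(-3, -1560), -1)))) = Add(-116, Mul(-1, Mul(16, -169, Pow(-1563, -1)))) = Add(-116, Mul(-1, Mul(16, -169, Rational(-1, 1563)))) = Add(-116, Mul(-1, Rational(2704, 1563))) = Add(-116, Rational(-2704, 1563)) = Rational(-184012, 1563)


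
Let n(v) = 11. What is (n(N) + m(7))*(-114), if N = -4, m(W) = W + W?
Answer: -2850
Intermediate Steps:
m(W) = 2*W
(n(N) + m(7))*(-114) = (11 + 2*7)*(-114) = (11 + 14)*(-114) = 25*(-114) = -2850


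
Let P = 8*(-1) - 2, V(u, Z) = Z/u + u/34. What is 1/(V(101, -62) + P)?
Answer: -3434/26247 ≈ -0.13083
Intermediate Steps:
V(u, Z) = u/34 + Z/u (V(u, Z) = Z/u + u*(1/34) = Z/u + u/34 = u/34 + Z/u)
P = -10 (P = -8 - 2 = -10)
1/(V(101, -62) + P) = 1/(((1/34)*101 - 62/101) - 10) = 1/((101/34 - 62*1/101) - 10) = 1/((101/34 - 62/101) - 10) = 1/(8093/3434 - 10) = 1/(-26247/3434) = -3434/26247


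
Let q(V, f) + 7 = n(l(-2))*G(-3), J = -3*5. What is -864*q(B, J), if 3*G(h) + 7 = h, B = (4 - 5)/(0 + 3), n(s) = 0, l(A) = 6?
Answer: 6048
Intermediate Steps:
B = -⅓ (B = -1/3 = -1*⅓ = -⅓ ≈ -0.33333)
J = -15 (J = -1*15 = -15)
G(h) = -7/3 + h/3
q(V, f) = -7 (q(V, f) = -7 + 0*(-7/3 + (⅓)*(-3)) = -7 + 0*(-7/3 - 1) = -7 + 0*(-10/3) = -7 + 0 = -7)
-864*q(B, J) = -864*(-7) = 6048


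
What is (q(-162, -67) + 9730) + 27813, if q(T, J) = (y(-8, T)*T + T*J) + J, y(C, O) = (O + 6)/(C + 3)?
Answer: 216378/5 ≈ 43276.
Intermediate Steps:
y(C, O) = (6 + O)/(3 + C)
q(T, J) = J + J*T + T*(-6/5 - T/5) (q(T, J) = (((6 + T)/(3 - 8))*T + T*J) + J = (((6 + T)/(-5))*T + J*T) + J = ((-(6 + T)/5)*T + J*T) + J = ((-6/5 - T/5)*T + J*T) + J = (T*(-6/5 - T/5) + J*T) + J = (J*T + T*(-6/5 - T/5)) + J = J + J*T + T*(-6/5 - T/5))
(q(-162, -67) + 9730) + 27813 = ((-67 - 67*(-162) - ⅕*(-162)*(6 - 162)) + 9730) + 27813 = ((-67 + 10854 - ⅕*(-162)*(-156)) + 9730) + 27813 = ((-67 + 10854 - 25272/5) + 9730) + 27813 = (28663/5 + 9730) + 27813 = 77313/5 + 27813 = 216378/5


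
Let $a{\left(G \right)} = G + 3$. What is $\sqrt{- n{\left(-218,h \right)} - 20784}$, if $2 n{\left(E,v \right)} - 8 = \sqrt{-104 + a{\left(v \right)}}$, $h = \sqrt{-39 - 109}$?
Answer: $\frac{\sqrt{-83152 - 2 \sqrt{-101 + 2 i \sqrt{37}}}}{2} \approx 0.017457 - 144.18 i$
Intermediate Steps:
$h = 2 i \sqrt{37}$ ($h = \sqrt{-148} = 2 i \sqrt{37} \approx 12.166 i$)
$a{\left(G \right)} = 3 + G$
$n{\left(E,v \right)} = 4 + \frac{\sqrt{-101 + v}}{2}$ ($n{\left(E,v \right)} = 4 + \frac{\sqrt{-104 + \left(3 + v\right)}}{2} = 4 + \frac{\sqrt{-101 + v}}{2}$)
$\sqrt{- n{\left(-218,h \right)} - 20784} = \sqrt{- (4 + \frac{\sqrt{-101 + 2 i \sqrt{37}}}{2}) - 20784} = \sqrt{\left(-4 - \frac{\sqrt{-101 + 2 i \sqrt{37}}}{2}\right) - 20784} = \sqrt{-20788 - \frac{\sqrt{-101 + 2 i \sqrt{37}}}{2}}$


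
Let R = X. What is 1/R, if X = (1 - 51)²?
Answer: 1/2500 ≈ 0.00040000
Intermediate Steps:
X = 2500 (X = (-50)² = 2500)
R = 2500
1/R = 1/2500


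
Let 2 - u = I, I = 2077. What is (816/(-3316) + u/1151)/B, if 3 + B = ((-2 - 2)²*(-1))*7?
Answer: 1954979/109730585 ≈ 0.017816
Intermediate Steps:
B = -115 (B = -3 + ((-2 - 2)²*(-1))*7 = -3 + ((-4)²*(-1))*7 = -3 + (16*(-1))*7 = -3 - 16*7 = -3 - 112 = -115)
u = -2075 (u = 2 - 1*2077 = 2 - 2077 = -2075)
(816/(-3316) + u/1151)/B = (816/(-3316) - 2075/1151)/(-115) = (816*(-1/3316) - 2075*1/1151)*(-1/115) = (-204/829 - 2075/1151)*(-1/115) = -1954979/954179*(-1/115) = 1954979/109730585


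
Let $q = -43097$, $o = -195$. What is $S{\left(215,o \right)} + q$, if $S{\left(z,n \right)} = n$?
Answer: $-43292$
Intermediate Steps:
$S{\left(215,o \right)} + q = -195 - 43097 = -43292$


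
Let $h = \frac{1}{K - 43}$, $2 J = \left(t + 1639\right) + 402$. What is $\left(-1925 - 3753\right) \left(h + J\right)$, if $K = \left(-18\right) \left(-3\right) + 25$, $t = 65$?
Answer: $- \frac{107623651}{18} \approx -5.9791 \cdot 10^{6}$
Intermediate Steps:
$K = 79$ ($K = 54 + 25 = 79$)
$J = 1053$ ($J = \frac{\left(65 + 1639\right) + 402}{2} = \frac{1704 + 402}{2} = \frac{1}{2} \cdot 2106 = 1053$)
$h = \frac{1}{36}$ ($h = \frac{1}{79 - 43} = \frac{1}{36} \approx 0.027778$)
$\left(-1925 - 3753\right) \left(h + J\right) = \left(-1925 - 3753\right) \left(\frac{1}{36} + 1053\right) = \left(-5678\right) \frac{37909}{36} = - \frac{107623651}{18}$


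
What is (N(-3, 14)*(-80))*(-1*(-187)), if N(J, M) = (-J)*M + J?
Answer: -583440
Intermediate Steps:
N(J, M) = J - J*M (N(J, M) = -J*M + J = J - J*M)
(N(-3, 14)*(-80))*(-1*(-187)) = (-3*(1 - 1*14)*(-80))*(-1*(-187)) = (-3*(1 - 14)*(-80))*187 = (-3*(-13)*(-80))*187 = (39*(-80))*187 = -3120*187 = -583440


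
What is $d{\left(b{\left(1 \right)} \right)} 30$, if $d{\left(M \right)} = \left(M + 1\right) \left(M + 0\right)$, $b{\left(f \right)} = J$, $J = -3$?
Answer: $180$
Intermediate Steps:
$b{\left(f \right)} = -3$
$d{\left(M \right)} = M \left(1 + M\right)$ ($d{\left(M \right)} = \left(1 + M\right) M = M \left(1 + M\right)$)
$d{\left(b{\left(1 \right)} \right)} 30 = - 3 \left(1 - 3\right) 30 = \left(-3\right) \left(-2\right) 30 = 6 \cdot 30 = 180$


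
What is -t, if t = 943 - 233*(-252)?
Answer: -59659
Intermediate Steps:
t = 59659 (t = 943 + 58716 = 59659)
-t = -1*59659 = -59659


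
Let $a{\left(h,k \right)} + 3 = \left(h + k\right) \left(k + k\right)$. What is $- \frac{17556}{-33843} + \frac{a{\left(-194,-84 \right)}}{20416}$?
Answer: $\frac{22286497}{7941824} \approx 2.8062$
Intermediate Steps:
$a{\left(h,k \right)} = -3 + 2 k \left(h + k\right)$ ($a{\left(h,k \right)} = -3 + \left(h + k\right) \left(k + k\right) = -3 + \left(h + k\right) 2 k = -3 + 2 k \left(h + k\right)$)
$- \frac{17556}{-33843} + \frac{a{\left(-194,-84 \right)}}{20416} = - \frac{17556}{-33843} + \frac{-3 + 2 \left(-84\right)^{2} + 2 \left(-194\right) \left(-84\right)}{20416} = \left(-17556\right) \left(- \frac{1}{33843}\right) + \left(-3 + 2 \cdot 7056 + 32592\right) \frac{1}{20416} = \frac{5852}{11281} + \left(-3 + 14112 + 32592\right) \frac{1}{20416} = \frac{5852}{11281} + 46701 \cdot \frac{1}{20416} = \frac{5852}{11281} + \frac{46701}{20416} = \frac{22286497}{7941824}$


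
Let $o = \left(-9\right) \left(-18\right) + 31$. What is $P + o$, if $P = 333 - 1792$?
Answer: $-1266$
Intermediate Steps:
$o = 193$ ($o = 162 + 31 = 193$)
$P = -1459$ ($P = 333 - 1792 = -1459$)
$P + o = -1459 + 193 = -1266$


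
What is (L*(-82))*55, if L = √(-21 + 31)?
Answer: -4510*√10 ≈ -14262.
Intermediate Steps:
L = √10 ≈ 3.1623
(L*(-82))*55 = (√10*(-82))*55 = -82*√10*55 = -4510*√10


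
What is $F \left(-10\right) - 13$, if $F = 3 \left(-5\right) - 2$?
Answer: $157$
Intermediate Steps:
$F = -17$ ($F = -15 - 2 = -17$)
$F \left(-10\right) - 13 = \left(-17\right) \left(-10\right) - 13 = 170 - 13 = 157$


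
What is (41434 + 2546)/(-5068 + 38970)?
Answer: 21990/16951 ≈ 1.2973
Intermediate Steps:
(41434 + 2546)/(-5068 + 38970) = 43980/33902 = 43980*(1/33902) = 21990/16951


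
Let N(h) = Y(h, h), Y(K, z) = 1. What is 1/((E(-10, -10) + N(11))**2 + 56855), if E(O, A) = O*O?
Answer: 1/67056 ≈ 1.4913e-5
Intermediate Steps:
E(O, A) = O**2
N(h) = 1
1/((E(-10, -10) + N(11))**2 + 56855) = 1/(((-10)**2 + 1)**2 + 56855) = 1/((100 + 1)**2 + 56855) = 1/(101**2 + 56855) = 1/(10201 + 56855) = 1/67056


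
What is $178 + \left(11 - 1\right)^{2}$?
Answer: $278$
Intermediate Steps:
$178 + \left(11 - 1\right)^{2} = 178 + 10^{2} = 178 + 100 = 278$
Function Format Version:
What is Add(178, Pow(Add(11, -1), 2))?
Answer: 278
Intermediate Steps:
Add(178, Pow(Add(11, -1), 2)) = Add(178, Pow(10, 2)) = Add(178, 100) = 278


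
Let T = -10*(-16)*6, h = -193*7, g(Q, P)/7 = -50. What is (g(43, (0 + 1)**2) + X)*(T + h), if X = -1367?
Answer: 671347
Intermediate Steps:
g(Q, P) = -350 (g(Q, P) = 7*(-50) = -350)
h = -1351
T = 960 (T = 160*6 = 960)
(g(43, (0 + 1)**2) + X)*(T + h) = (-350 - 1367)*(960 - 1351) = -1717*(-391) = 671347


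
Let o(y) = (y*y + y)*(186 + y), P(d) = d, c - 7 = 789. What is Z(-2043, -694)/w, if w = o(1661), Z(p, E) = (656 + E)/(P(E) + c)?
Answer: -19/260038542654 ≈ -7.3066e-11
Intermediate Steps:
c = 796 (c = 7 + 789 = 796)
o(y) = (186 + y)*(y + y²) (o(y) = (y² + y)*(186 + y) = (y + y²)*(186 + y) = (186 + y)*(y + y²))
Z(p, E) = (656 + E)/(796 + E) (Z(p, E) = (656 + E)/(E + 796) = (656 + E)/(796 + E))
w = 5098794954 (w = 1661*(186 + 1661² + 187*1661) = 1661*(186 + 2758921 + 310607) = 1661*3069714 = 5098794954)
Z(-2043, -694)/w = ((656 - 694)/(796 - 694))/5098794954 = (-38/102)*(1/5098794954) = ((1/102)*(-38))*(1/5098794954) = -19/51*1/5098794954 = -19/260038542654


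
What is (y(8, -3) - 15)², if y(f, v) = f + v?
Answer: 100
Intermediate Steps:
(y(8, -3) - 15)² = ((8 - 3) - 15)² = (5 - 15)² = (-10)² = 100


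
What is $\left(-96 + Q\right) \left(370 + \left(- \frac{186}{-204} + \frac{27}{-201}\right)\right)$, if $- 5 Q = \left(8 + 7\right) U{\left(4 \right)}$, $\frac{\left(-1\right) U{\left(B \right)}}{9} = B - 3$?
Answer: $- \frac{58279539}{2278} \approx -25584.0$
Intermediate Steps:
$U{\left(B \right)} = 27 - 9 B$ ($U{\left(B \right)} = - 9 \left(B - 3\right) = - 9 \left(-3 + B\right) = 27 - 9 B$)
$Q = 27$ ($Q = - \frac{\left(8 + 7\right) \left(27 - 36\right)}{5} = - \frac{15 \left(27 - 36\right)}{5} = - \frac{15 \left(-9\right)}{5} = \left(- \frac{1}{5}\right) \left(-135\right) = 27$)
$\left(-96 + Q\right) \left(370 + \left(- \frac{186}{-204} + \frac{27}{-201}\right)\right) = \left(-96 + 27\right) \left(370 + \left(- \frac{186}{-204} + \frac{27}{-201}\right)\right) = - 69 \left(370 + \left(\left(-186\right) \left(- \frac{1}{204}\right) + 27 \left(- \frac{1}{201}\right)\right)\right) = - 69 \left(370 + \left(\frac{31}{34} - \frac{9}{67}\right)\right) = - 69 \left(370 + \frac{1771}{2278}\right) = \left(-69\right) \frac{844631}{2278} = - \frac{58279539}{2278}$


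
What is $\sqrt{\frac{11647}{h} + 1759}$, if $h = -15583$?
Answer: $\frac{5 \sqrt{17078251182}}{15583} \approx 41.932$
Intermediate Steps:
$\sqrt{\frac{11647}{h} + 1759} = \sqrt{\frac{11647}{-15583} + 1759} = \sqrt{11647 \left(- \frac{1}{15583}\right) + 1759} = \sqrt{- \frac{11647}{15583} + 1759} = \sqrt{\frac{27398850}{15583}} = \frac{5 \sqrt{17078251182}}{15583}$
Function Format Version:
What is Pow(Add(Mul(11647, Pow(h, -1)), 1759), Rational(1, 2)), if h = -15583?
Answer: Mul(Rational(5, 15583), Pow(17078251182, Rational(1, 2))) ≈ 41.932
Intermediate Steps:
Pow(Add(Mul(11647, Pow(h, -1)), 1759), Rational(1, 2)) = Pow(Add(Mul(11647, Pow(-15583, -1)), 1759), Rational(1, 2)) = Pow(Add(Mul(11647, Rational(-1, 15583)), 1759), Rational(1, 2)) = Pow(Add(Rational(-11647, 15583), 1759), Rational(1, 2)) = Pow(Rational(27398850, 15583), Rational(1, 2)) = Mul(Rational(5, 15583), Pow(17078251182, Rational(1, 2)))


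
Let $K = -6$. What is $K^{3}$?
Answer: $-216$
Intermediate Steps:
$K^{3} = \left(-6\right)^{3} = -216$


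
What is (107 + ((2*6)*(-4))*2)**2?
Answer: 121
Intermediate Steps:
(107 + ((2*6)*(-4))*2)**2 = (107 + (12*(-4))*2)**2 = (107 - 48*2)**2 = (107 - 96)**2 = 11**2 = 121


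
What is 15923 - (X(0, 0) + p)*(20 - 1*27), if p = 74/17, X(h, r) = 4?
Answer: 271685/17 ≈ 15981.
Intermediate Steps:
p = 74/17 (p = 74*(1/17) = 74/17 ≈ 4.3529)
15923 - (X(0, 0) + p)*(20 - 1*27) = 15923 - (4 + 74/17)*(20 - 1*27) = 15923 - 142*(20 - 27)/17 = 15923 - 142*(-7)/17 = 15923 - 1*(-994/17) = 15923 + 994/17 = 271685/17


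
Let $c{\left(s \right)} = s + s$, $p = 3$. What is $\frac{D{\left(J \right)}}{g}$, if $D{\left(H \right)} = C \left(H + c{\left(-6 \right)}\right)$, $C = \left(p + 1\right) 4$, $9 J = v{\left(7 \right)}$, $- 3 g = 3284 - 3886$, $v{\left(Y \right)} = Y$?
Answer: $- \frac{808}{903} \approx -0.8948$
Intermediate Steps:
$c{\left(s \right)} = 2 s$
$g = \frac{602}{3}$ ($g = - \frac{3284 - 3886}{3} = \left(- \frac{1}{3}\right) \left(-602\right) = \frac{602}{3} \approx 200.67$)
$J = \frac{7}{9}$ ($J = \frac{1}{9} \cdot 7 = \frac{7}{9} \approx 0.77778$)
$C = 16$ ($C = \left(3 + 1\right) 4 = 4 \cdot 4 = 16$)
$D{\left(H \right)} = -192 + 16 H$ ($D{\left(H \right)} = 16 \left(H + 2 \left(-6\right)\right) = 16 \left(H - 12\right) = 16 \left(-12 + H\right) = -192 + 16 H$)
$\frac{D{\left(J \right)}}{g} = \frac{-192 + 16 \cdot \frac{7}{9}}{\frac{602}{3}} = \left(-192 + \frac{112}{9}\right) \frac{3}{602} = \left(- \frac{1616}{9}\right) \frac{3}{602} = - \frac{808}{903}$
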